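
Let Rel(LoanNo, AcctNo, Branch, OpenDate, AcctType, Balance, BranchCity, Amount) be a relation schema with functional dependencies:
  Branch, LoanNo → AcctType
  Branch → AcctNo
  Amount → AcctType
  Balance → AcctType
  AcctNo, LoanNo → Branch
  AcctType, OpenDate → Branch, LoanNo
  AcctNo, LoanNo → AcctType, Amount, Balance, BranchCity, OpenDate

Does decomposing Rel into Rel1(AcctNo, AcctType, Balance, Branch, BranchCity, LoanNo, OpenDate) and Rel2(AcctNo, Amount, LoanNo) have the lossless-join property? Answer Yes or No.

Rel1 ∩ Rel2 = {AcctNo, LoanNo}; its closure under F is {AcctNo, AcctType, Amount, Balance, Branch, BranchCity, LoanNo, OpenDate}.
This includes all of Rel1, so the common attributes are a superkey of Rel1 — the join is lossless.

Yes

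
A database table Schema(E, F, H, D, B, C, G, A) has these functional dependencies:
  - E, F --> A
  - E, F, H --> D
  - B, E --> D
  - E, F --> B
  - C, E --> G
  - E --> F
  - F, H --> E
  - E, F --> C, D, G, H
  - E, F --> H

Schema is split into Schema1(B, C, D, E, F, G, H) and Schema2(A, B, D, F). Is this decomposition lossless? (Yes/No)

The shared attributes are {B, D, F} and {B, D, F}⁺ = {B, D, F}.
Neither Schema1 nor Schema2 is contained in that closure, so the decomposition is lossy.

No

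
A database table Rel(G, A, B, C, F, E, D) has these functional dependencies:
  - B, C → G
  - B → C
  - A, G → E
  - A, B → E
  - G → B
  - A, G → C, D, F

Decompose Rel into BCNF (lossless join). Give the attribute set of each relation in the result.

{A, B, D, E, F}; {B, C, G}

Candidate keys of the original relation: {A, B}, {A, G}.
{A, B, C, D, E, F, G}: {B, C} determines {B, C, G} here but is not a superkey — split on B, C → G, giving {B, C, G} and {A, B, C, D, E, F}.
{B, C, G}: every determinant is a superkey — BCNF.
{A, B, C, D, E, F}: {B} determines {B, C} here but is not a superkey — split on B → C, giving {B, C} and {A, B, D, E, F}.
{B, C}: every determinant is a superkey — BCNF.
{A, B, D, E, F}: every determinant is a superkey — BCNF.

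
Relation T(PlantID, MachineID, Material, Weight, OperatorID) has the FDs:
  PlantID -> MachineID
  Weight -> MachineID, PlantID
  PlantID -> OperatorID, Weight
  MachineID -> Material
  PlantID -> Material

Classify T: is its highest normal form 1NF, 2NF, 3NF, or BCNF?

Candidate keys: {PlantID}, {Weight}. Prime attributes: {PlantID, Weight}.
For MachineID -> Material we have {MachineID}⁺ = {MachineID, Material}; {MachineID} is not a superkey, so BCNF fails.
MachineID -> Material has non-prime {Material} on the right and a non-superkey on the left, so 3NF fails.
All keys have size 1, which rules out partial dependencies — 2NF is satisfied.

2NF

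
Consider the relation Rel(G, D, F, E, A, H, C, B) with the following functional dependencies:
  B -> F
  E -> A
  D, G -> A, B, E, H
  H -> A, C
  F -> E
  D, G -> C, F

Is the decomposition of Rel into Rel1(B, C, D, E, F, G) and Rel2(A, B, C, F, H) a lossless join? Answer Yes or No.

No

Rel1 ∩ Rel2 = {B, C, F}; its closure under F is {A, B, C, E, F}.
Neither Rel1 nor Rel2 is contained in that closure, so the decomposition is lossy.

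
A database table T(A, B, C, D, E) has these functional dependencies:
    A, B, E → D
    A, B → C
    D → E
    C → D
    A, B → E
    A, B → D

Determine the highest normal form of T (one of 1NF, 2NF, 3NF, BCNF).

2NF

Candidate key: {A, B}. Prime attributes: {A, B}.
D → E breaks BCNF: {D}⁺ = {D, E}, so {D} is not a superkey.
Because {E} is non-prime and the left side of D → E is not a superkey, the relation is not in 3NF.
No non-prime attribute depends on a proper subset of any candidate key, so 2NF holds.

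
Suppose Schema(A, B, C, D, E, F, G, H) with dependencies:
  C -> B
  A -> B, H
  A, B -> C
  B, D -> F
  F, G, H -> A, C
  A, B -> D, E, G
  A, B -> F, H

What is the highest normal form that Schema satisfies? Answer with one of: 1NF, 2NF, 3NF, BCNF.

3NF

Candidate keys: {A}, {B, D, G, H}, {C, D, G, H}, {F, G, H}. Prime attributes: {A, B, C, D, F, G, H}.
C -> B breaks BCNF: {C}⁺ = {B, C}, so {C} is not a superkey.
Since {B} ⊆ prime attributes and every other non-superkey FD also has a prime right side, the schema is in 3NF.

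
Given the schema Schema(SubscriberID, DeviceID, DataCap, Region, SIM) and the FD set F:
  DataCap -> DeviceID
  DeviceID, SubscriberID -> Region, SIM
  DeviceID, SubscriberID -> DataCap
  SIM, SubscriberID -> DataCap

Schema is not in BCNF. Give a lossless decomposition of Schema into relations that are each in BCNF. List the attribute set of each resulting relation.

{DataCap, DeviceID}; {DataCap, Region, SIM, SubscriberID}

Candidate keys of the original relation: {DataCap, SubscriberID}, {DeviceID, SubscriberID}, {SIM, SubscriberID}.
Within {DataCap, DeviceID, Region, SIM, SubscriberID}: {DataCap}⁺ ∩ {DataCap, DeviceID, Region, SIM, SubscriberID} = {DataCap, DeviceID}, not the whole set, so DataCap -> DeviceID violates BCNF; decompose into {DataCap, DeviceID} and {DataCap, Region, SIM, SubscriberID}.
{DataCap, DeviceID}: every determinant is a superkey — BCNF.
{DataCap, Region, SIM, SubscriberID}: every determinant is a superkey — BCNF.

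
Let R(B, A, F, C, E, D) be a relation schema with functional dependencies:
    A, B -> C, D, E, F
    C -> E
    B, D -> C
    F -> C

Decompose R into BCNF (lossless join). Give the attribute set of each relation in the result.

{A, B, D, F}; {B, C, D}; {C, E}

Candidate key of the original relation: {A, B}.
In {A, B, C, D, E, F}, {C} is not a superkey ({C}⁺ restricted to this set is {C, E}), so split on C -> E into {C, E} and {A, B, C, D, F}.
{C, E} is in BCNF.
In {A, B, C, D, F}, {B, D} is not a superkey ({B, D}⁺ restricted to this set is {B, C, D}), so split on B, D -> C into {B, C, D} and {A, B, D, F}.
{B, C, D} is in BCNF.
{A, B, D, F} is in BCNF.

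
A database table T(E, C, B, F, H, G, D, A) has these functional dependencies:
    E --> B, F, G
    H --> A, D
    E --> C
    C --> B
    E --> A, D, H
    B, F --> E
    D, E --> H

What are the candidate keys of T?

{B, F}, {C, F}, {E}

{E} is a candidate key since {E}⁺ = {A, B, C, D, E, F, G, H} covers every attribute.
{B, F} is a candidate key since {B, F}⁺ = {A, B, C, D, E, F, G, H} covers every attribute.
{C, F} is a candidate key since {C, F}⁺ = {A, B, C, D, E, F, G, H} covers every attribute.
These are minimal and exhaustive — every other superkey contains one of them.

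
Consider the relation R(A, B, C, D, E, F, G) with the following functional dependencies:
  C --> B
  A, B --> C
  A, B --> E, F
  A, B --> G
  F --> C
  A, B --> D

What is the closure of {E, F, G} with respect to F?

Start with {E, F, G}.
F --> C applies; add {C} → now {C, E, F, G}.
C --> B applies; add {B} → now {B, C, E, F, G}.
No further FD applies.

{B, C, E, F, G}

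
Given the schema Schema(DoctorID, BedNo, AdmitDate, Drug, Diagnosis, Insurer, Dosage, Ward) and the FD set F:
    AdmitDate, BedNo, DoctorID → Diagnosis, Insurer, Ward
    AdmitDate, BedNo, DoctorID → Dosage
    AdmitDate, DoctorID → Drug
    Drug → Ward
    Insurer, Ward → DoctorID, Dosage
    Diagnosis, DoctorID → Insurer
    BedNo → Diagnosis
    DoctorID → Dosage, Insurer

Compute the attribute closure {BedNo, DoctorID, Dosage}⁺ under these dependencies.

Start with {BedNo, DoctorID, Dosage}.
BedNo → Diagnosis applies; add {Diagnosis} → now {BedNo, Diagnosis, DoctorID, Dosage}.
DoctorID → Dosage, Insurer applies; add {Insurer} → now {BedNo, Diagnosis, DoctorID, Dosage, Insurer}.
No further FD applies.

{BedNo, Diagnosis, DoctorID, Dosage, Insurer}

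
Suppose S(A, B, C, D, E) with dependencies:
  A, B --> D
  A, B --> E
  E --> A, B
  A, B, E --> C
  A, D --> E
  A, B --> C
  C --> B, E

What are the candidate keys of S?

{C}⁺ = {A, B, C, D, E} — all of the relation — so {C} is a candidate key.
{E}⁺ = {A, B, C, D, E} — all of the relation — so {E} is a candidate key.
{A, B}⁺ = {A, B, C, D, E} — all of the relation — so {A, B} is a candidate key.
{A, D}⁺ = {A, B, C, D, E} — all of the relation — so {A, D} is a candidate key.
These are minimal and exhaustive — every other superkey contains one of them.

{A, B}, {A, D}, {C}, {E}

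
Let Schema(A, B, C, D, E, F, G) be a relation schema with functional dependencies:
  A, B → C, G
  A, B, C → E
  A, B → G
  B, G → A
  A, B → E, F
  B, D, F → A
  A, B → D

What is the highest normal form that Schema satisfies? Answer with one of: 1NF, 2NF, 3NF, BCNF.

BCNF

Candidate keys: {A, B}, {B, D, F}, {B, G}. Prime attributes: {A, B, D, F, G}.
The left-hand side of every FD is a superkey, so BCNF is satisfied.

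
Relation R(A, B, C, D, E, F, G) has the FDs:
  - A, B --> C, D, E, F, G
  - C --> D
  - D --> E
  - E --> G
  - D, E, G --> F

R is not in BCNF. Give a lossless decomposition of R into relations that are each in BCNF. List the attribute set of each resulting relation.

Candidate key of the original relation: {A, B}.
Within {A, B, C, D, E, F, G}: {C}⁺ ∩ {A, B, C, D, E, F, G} = {C, D, E, F, G}, not the whole set, so C --> D, E, F, G violates BCNF; decompose into {C, D, E, F, G} and {A, B, C}.
Within {C, D, E, F, G}: {D}⁺ ∩ {C, D, E, F, G} = {D, E, F, G}, not the whole set, so D --> E, F, G violates BCNF; decompose into {D, E, F, G} and {C, D}.
Within {D, E, F, G}: {E}⁺ ∩ {D, E, F, G} = {E, G}, not the whole set, so E --> G violates BCNF; decompose into {E, G} and {D, E, F}.
{E, G} has no BCNF violation.
{D, E, F} has no BCNF violation.
{C, D} has no BCNF violation.
{A, B, C} has no BCNF violation.

{A, B, C}; {C, D}; {D, E, F}; {E, G}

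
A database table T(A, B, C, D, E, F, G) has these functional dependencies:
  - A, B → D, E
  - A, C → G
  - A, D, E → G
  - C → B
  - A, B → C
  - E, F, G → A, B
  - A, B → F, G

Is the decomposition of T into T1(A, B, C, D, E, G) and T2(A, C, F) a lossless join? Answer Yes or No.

Yes

The shared attributes are {A, C} and {A, C}⁺ = {A, B, C, D, E, F, G}.
Since T1 ⊆ {A, B, C, D, E, F, G}, the intersection is a superkey of T1; the decomposition is lossless.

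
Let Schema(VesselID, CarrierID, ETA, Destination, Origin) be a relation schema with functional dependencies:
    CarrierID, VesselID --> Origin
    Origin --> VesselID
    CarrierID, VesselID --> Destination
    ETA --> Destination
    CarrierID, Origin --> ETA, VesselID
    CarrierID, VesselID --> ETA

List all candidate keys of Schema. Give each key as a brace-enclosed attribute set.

Attributes never on any right-hand side: {CarrierID} — every candidate key must contain it.
{CarrierID, Origin}⁺ = {CarrierID, Destination, ETA, Origin, VesselID} — all of the relation — so {CarrierID, Origin} is a candidate key.
{CarrierID, VesselID}⁺ = {CarrierID, Destination, ETA, Origin, VesselID} — all of the relation — so {CarrierID, VesselID} is a candidate key.
These are minimal and exhaustive — every other superkey contains one of them.

{CarrierID, Origin}, {CarrierID, VesselID}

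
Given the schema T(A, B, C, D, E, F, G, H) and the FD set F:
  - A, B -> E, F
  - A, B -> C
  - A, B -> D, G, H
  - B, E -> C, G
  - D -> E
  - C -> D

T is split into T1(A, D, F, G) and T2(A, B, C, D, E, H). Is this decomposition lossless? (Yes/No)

The shared attributes are {A, D} and {A, D}⁺ = {A, D, E}.
Neither T1 nor T2 is contained in that closure, so the decomposition is lossy.

No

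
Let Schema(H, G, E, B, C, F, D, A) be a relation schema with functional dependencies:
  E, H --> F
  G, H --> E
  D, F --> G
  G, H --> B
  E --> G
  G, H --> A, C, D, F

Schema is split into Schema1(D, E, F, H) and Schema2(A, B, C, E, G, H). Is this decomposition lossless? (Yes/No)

Common attributes: {E, H}; their closure is {A, B, C, D, E, F, G, H}.
Schema1 is contained in that closure, so Schema1 ∩ Schema2 --> Schema1 holds and the join is lossless.

Yes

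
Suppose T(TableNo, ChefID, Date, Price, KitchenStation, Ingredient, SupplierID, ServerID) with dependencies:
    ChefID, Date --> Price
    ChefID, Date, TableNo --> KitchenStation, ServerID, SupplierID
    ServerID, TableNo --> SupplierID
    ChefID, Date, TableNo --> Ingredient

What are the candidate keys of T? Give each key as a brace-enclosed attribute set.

{ChefID, Date, TableNo}

No FD produces {ChefID, Date, TableNo}, so they must be in every candidate key.
{ChefID, Date, TableNo}⁺ = {ChefID, Date, Ingredient, KitchenStation, Price, ServerID, SupplierID, TableNo} — all of the relation — so {ChefID, Date, TableNo} is a candidate key.
Every other attribute set either contains this one or has a smaller closure.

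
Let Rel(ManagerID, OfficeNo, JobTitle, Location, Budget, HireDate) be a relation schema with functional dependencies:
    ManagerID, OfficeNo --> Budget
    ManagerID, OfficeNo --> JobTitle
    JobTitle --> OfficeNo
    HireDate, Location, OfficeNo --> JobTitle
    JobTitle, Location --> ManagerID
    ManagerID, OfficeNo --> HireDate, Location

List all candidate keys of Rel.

{HireDate, Location, OfficeNo}, {JobTitle, Location}, {JobTitle, ManagerID}, {ManagerID, OfficeNo}

{JobTitle, Location}⁺ = {Budget, HireDate, JobTitle, Location, ManagerID, OfficeNo} — all of the relation — so {JobTitle, Location} is a candidate key.
{JobTitle, ManagerID}⁺ = {Budget, HireDate, JobTitle, Location, ManagerID, OfficeNo} — all of the relation — so {JobTitle, ManagerID} is a candidate key.
{ManagerID, OfficeNo}⁺ = {Budget, HireDate, JobTitle, Location, ManagerID, OfficeNo} — all of the relation — so {ManagerID, OfficeNo} is a candidate key.
{HireDate, Location, OfficeNo}⁺ = {Budget, HireDate, JobTitle, Location, ManagerID, OfficeNo} — all of the relation — so {HireDate, Location, OfficeNo} is a candidate key.
No proper subset of any of these is a key, and no other minimal superkey exists.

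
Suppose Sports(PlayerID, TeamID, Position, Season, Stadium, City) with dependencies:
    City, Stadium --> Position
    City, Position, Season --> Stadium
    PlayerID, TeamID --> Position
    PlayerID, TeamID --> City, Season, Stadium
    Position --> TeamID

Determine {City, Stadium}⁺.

{City, Position, Stadium, TeamID}

Start with {City, Stadium}.
City, Stadium --> Position applies; add {Position} → now {City, Position, Stadium}.
Position --> TeamID applies; add {TeamID} → now {City, Position, Stadium, TeamID}.
No further FD applies.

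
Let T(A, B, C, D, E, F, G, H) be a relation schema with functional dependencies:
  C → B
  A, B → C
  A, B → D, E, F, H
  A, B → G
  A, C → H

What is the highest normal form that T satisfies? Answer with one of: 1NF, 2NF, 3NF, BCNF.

Candidate keys: {A, B}, {A, C}. Prime attributes: {A, B, C}.
C → B breaks BCNF: {C}⁺ = {B, C}, so {C} is not a superkey.
Its right-hand attributes {B} are all prime, as are those of every other non-superkey FD — the relation is in 3NF.

3NF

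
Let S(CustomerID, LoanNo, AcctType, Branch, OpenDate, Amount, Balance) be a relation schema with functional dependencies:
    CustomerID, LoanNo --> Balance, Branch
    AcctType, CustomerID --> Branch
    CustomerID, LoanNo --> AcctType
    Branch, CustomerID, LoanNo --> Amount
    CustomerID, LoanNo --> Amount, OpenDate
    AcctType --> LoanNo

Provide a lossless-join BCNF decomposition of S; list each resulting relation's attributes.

Candidate keys of the original relation: {AcctType, CustomerID}, {CustomerID, LoanNo}.
Within {AcctType, Amount, Balance, Branch, CustomerID, LoanNo, OpenDate}: {AcctType}⁺ ∩ {AcctType, Amount, Balance, Branch, CustomerID, LoanNo, OpenDate} = {AcctType, LoanNo}, not the whole set, so AcctType --> LoanNo violates BCNF; decompose into {AcctType, LoanNo} and {AcctType, Amount, Balance, Branch, CustomerID, OpenDate}.
{AcctType, LoanNo}: every determinant is a superkey — BCNF.
{AcctType, Amount, Balance, Branch, CustomerID, OpenDate}: every determinant is a superkey — BCNF.

{AcctType, Amount, Balance, Branch, CustomerID, OpenDate}; {AcctType, LoanNo}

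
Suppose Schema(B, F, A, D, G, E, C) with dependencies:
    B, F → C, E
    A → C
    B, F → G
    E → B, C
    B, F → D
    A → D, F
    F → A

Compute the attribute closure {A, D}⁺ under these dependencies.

{A, C, D, F}

Start with {A, D}.
A → C applies; add {C} → now {A, C, D}.
A → D, F applies; add {F} → now {A, C, D, F}.
No further FD applies.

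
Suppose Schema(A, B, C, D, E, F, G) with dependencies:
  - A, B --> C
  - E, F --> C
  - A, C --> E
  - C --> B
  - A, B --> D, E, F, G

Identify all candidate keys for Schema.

No FD produces {A}, so it must be in every candidate key.
{A, B} is a candidate key since {A, B}⁺ = {A, B, C, D, E, F, G} covers every attribute.
{A, C} is a candidate key since {A, C}⁺ = {A, B, C, D, E, F, G} covers every attribute.
{A, E, F} is a candidate key since {A, E, F}⁺ = {A, B, C, D, E, F, G} covers every attribute.
These are minimal and exhaustive — every other superkey contains one of them.

{A, B}, {A, C}, {A, E, F}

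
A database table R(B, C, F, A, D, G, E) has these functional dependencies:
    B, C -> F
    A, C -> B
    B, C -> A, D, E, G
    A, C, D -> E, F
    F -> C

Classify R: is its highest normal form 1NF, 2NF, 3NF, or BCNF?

3NF

Candidate keys: {A, C}, {A, F}, {B, C}, {B, F}. Prime attributes: {A, B, C, F}.
For F -> C we have {F}⁺ = {C, F}; {F} is not a superkey, so BCNF fails.
Since {C} ⊆ prime attributes and every other non-superkey FD also has a prime right side, the schema is in 3NF.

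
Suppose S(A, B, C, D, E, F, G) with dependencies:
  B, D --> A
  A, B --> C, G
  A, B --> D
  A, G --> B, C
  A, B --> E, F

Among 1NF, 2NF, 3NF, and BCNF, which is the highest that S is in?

BCNF

Candidate keys: {A, B}, {A, G}, {B, D}. Prime attributes: {A, B, D, G}.
Each dependency's left side is a superkey — BCNF holds.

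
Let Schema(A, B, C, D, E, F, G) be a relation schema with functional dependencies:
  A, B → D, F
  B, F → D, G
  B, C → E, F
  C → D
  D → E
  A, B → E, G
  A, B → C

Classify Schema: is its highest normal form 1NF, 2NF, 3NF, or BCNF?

Candidate key: {A, B}. Prime attributes: {A, B}.
For B, F → D, G we have {B, F}⁺ = {B, D, E, F, G}; {B, F} is not a superkey, so BCNF fails.
B, F → D, G determines the non-prime attributes {D, G} from a non-superkey — 3NF is violated.
No proper subset of a key has a non-prime attribute in its closure, so there is no partial dependency; 2NF holds.

2NF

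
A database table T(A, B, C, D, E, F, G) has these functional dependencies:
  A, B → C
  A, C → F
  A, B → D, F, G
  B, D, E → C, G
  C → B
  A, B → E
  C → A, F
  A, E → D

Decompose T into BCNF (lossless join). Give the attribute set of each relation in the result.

Candidate keys of the original relation: {A, B}, {B, D, E}, {C}.
In {A, B, C, D, E, F, G}, {A, E} is not a superkey ({A, E}⁺ restricted to this set is {A, D, E}), so split on A, E → D into {A, D, E} and {A, B, C, E, F, G}.
{A, D, E} has no BCNF violation.
{A, B, C, E, F, G} has no BCNF violation.

{A, B, C, E, F, G}; {A, D, E}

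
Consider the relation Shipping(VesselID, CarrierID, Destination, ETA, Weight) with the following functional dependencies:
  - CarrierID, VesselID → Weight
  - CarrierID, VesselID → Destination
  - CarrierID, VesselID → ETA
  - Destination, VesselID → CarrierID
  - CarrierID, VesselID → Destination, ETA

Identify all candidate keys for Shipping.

{CarrierID, VesselID}, {Destination, VesselID}

No FD produces {VesselID}, so it must be in every candidate key.
Closure of {CarrierID, VesselID} is {CarrierID, Destination, ETA, VesselID, Weight}, the whole schema; {CarrierID, VesselID} is a candidate key.
Closure of {Destination, VesselID} is {CarrierID, Destination, ETA, VesselID, Weight}, the whole schema; {Destination, VesselID} is a candidate key.
No proper subset of any of these is a key, and no other minimal superkey exists.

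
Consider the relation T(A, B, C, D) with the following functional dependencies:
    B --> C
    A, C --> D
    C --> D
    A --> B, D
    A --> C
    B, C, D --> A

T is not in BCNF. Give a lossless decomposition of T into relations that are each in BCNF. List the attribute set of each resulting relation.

Candidate keys of the original relation: {A}, {B}.
{A, B, C, D}: {C} determines {C, D} here but is not a superkey — split on C --> D, giving {C, D} and {A, B, C}.
{C, D}: every determinant is a superkey — BCNF.
{A, B, C}: every determinant is a superkey — BCNF.

{A, B, C}; {C, D}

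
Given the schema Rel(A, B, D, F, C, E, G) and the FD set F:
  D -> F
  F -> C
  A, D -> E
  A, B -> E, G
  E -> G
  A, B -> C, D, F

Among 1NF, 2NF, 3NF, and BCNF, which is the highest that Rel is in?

Candidate key: {A, B}. Prime attributes: {A, B}.
D -> F: {D}⁺ = {C, D, F}, which is not all of the attributes, so the left side is not a superkey — BCNF is violated.
Because {F} is non-prime and the left side of D -> F is not a superkey, the relation is not in 3NF.
Checking every proper subset of each key, none determines a non-prime attribute — 2NF is satisfied.

2NF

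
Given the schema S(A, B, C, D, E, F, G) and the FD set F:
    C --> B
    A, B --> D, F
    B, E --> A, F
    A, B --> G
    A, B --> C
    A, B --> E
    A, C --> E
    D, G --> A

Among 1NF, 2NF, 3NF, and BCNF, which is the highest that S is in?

Candidate keys: {A, B}, {A, C}, {B, D, G}, {B, E}, {C, D, G}, {C, E}. Prime attributes: {A, B, C, D, E, G}.
C --> B: {C}⁺ = {B, C}, which is not all of the attributes, so the left side is not a superkey — BCNF is violated.
Since {B} ⊆ prime attributes and every other non-superkey FD also has a prime right side, the schema is in 3NF.

3NF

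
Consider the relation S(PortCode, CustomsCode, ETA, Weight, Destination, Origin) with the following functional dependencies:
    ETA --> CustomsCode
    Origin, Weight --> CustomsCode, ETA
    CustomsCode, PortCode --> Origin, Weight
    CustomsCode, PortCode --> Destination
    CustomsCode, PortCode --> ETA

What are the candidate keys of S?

Attributes never on any right-hand side: {PortCode} — every candidate key must contain it.
{CustomsCode, PortCode} is a candidate key since {CustomsCode, PortCode}⁺ = {CustomsCode, Destination, ETA, Origin, PortCode, Weight} covers every attribute.
{ETA, PortCode} is a candidate key since {ETA, PortCode}⁺ = {CustomsCode, Destination, ETA, Origin, PortCode, Weight} covers every attribute.
{Origin, PortCode, Weight} is a candidate key since {Origin, PortCode, Weight}⁺ = {CustomsCode, Destination, ETA, Origin, PortCode, Weight} covers every attribute.
Any other superkey properly contains one of these, so there are no further candidate keys.

{CustomsCode, PortCode}, {ETA, PortCode}, {Origin, PortCode, Weight}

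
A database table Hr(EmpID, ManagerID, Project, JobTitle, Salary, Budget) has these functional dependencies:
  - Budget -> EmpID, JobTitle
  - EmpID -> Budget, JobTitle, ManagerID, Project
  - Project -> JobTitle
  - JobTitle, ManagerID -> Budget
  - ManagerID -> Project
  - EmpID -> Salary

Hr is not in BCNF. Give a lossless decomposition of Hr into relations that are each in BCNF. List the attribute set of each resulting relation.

{Budget, EmpID, ManagerID, Project, Salary}; {JobTitle, Project}

Candidate keys of the original relation: {Budget}, {EmpID}, {ManagerID}.
Within {Budget, EmpID, JobTitle, ManagerID, Project, Salary}: {Project}⁺ ∩ {Budget, EmpID, JobTitle, ManagerID, Project, Salary} = {JobTitle, Project}, not the whole set, so Project -> JobTitle violates BCNF; decompose into {JobTitle, Project} and {Budget, EmpID, ManagerID, Project, Salary}.
{JobTitle, Project} is in BCNF.
{Budget, EmpID, ManagerID, Project, Salary} is in BCNF.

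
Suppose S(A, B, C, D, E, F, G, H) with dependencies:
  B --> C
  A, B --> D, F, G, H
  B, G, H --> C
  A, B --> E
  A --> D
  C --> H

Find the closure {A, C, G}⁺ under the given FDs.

Start with {A, C, G}.
A --> D applies; add {D} → now {A, C, D, G}.
C --> H applies; add {H} → now {A, C, D, G, H}.
No further FD applies.

{A, C, D, G, H}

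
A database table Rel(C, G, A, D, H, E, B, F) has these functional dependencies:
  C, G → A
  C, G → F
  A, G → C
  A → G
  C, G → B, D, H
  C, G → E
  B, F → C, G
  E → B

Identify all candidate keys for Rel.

{A}, {B, F}, {C, G}, {E, F}

Closure of {A} is {A, B, C, D, E, F, G, H}, the whole schema; {A} is a candidate key.
Closure of {B, F} is {A, B, C, D, E, F, G, H}, the whole schema; {B, F} is a candidate key.
Closure of {C, G} is {A, B, C, D, E, F, G, H}, the whole schema; {C, G} is a candidate key.
Closure of {E, F} is {A, B, C, D, E, F, G, H}, the whole schema; {E, F} is a candidate key.
Any other superkey properly contains one of these, so there are no further candidate keys.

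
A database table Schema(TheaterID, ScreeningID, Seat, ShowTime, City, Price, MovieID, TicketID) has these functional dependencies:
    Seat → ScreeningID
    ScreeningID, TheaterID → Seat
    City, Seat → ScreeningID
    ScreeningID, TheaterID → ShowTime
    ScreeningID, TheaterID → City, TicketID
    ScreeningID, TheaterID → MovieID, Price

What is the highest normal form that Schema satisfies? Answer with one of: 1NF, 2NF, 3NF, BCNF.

3NF

Candidate keys: {ScreeningID, TheaterID}, {Seat, TheaterID}. Prime attributes: {ScreeningID, Seat, TheaterID}.
Seat → ScreeningID breaks BCNF: {Seat}⁺ = {ScreeningID, Seat}, so {Seat} is not a superkey.
Its right-hand attributes {ScreeningID} are all prime, as are those of every other non-superkey FD — the relation is in 3NF.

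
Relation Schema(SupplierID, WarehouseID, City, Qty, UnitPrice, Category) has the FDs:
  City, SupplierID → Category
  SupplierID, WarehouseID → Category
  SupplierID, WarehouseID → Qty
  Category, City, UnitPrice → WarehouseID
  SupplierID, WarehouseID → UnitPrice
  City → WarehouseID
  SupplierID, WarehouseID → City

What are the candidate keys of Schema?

{SupplierID} never appears on the right of any FD, so every key must include it.
{City, SupplierID} is a candidate key since {City, SupplierID}⁺ = {Category, City, Qty, SupplierID, UnitPrice, WarehouseID} covers every attribute.
{SupplierID, WarehouseID} is a candidate key since {SupplierID, WarehouseID}⁺ = {Category, City, Qty, SupplierID, UnitPrice, WarehouseID} covers every attribute.
No proper subset of any of these is a key, and no other minimal superkey exists.

{City, SupplierID}, {SupplierID, WarehouseID}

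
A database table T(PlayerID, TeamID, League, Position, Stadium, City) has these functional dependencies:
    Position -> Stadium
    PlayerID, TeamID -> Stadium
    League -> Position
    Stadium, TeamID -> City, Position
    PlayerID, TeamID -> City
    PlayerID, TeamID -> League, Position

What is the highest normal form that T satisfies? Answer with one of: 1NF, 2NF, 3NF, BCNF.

Candidate key: {PlayerID, TeamID}. Prime attributes: {PlayerID, TeamID}.
Position -> Stadium breaks BCNF: {Position}⁺ = {Position, Stadium}, so {Position} is not a superkey.
Position -> Stadium determines the non-prime attribute {Stadium} from a non-superkey — 3NF is violated.
No proper subset of a key has a non-prime attribute in its closure, so there is no partial dependency; 2NF holds.

2NF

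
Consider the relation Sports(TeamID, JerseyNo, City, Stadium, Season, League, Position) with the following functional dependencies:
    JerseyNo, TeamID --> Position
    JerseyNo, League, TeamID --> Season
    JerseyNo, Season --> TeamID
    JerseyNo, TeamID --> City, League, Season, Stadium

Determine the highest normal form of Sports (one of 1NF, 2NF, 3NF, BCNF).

Candidate keys: {JerseyNo, Season}, {JerseyNo, TeamID}. Prime attributes: {JerseyNo, Season, TeamID}.
The left-hand side of every FD is a superkey, so BCNF is satisfied.

BCNF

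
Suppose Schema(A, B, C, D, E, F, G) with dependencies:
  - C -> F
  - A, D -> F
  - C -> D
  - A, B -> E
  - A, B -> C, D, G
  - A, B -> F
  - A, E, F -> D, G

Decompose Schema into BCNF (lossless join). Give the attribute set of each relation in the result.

Candidate key of the original relation: {A, B}.
In {A, B, C, D, E, F, G}, {C} is not a superkey ({C}⁺ restricted to this set is {C, D, F}), so split on C -> D, F into {C, D, F} and {A, B, C, E, G}.
{C, D, F} has no BCNF violation.
In {A, B, C, E, G}, {A, C, E} is not a superkey ({A, C, E}⁺ restricted to this set is {A, C, E, G}), so split on A, C, E -> G into {A, C, E, G} and {A, B, C, E}.
{A, C, E, G} has no BCNF violation.
{A, B, C, E} has no BCNF violation.

{A, B, C, E}; {A, C, E, G}; {C, D, F}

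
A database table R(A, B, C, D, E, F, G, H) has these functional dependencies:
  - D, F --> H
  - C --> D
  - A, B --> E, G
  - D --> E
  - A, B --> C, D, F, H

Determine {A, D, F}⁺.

{A, D, E, F, H}

Start with {A, D, F}.
D, F --> H applies; add {H} → now {A, D, F, H}.
D --> E applies; add {E} → now {A, D, E, F, H}.
No further FD applies.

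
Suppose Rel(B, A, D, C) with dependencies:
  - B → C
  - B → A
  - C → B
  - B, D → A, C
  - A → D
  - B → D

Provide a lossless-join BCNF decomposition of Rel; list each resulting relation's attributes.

Candidate keys of the original relation: {B}, {C}.
{A, B, C, D}: {A} determines {A, D} here but is not a superkey — split on A → D, giving {A, D} and {A, B, C}.
{A, D}: every determinant is a superkey — BCNF.
{A, B, C}: every determinant is a superkey — BCNF.

{A, B, C}; {A, D}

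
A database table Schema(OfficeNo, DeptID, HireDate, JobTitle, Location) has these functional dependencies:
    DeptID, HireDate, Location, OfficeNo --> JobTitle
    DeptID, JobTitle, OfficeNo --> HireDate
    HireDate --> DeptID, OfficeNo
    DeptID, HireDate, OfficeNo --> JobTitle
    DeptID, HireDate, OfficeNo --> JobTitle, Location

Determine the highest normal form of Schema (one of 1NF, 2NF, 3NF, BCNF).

Candidate keys: {DeptID, JobTitle, OfficeNo}, {HireDate}. Prime attributes: {DeptID, HireDate, JobTitle, OfficeNo}.
Every FD has a superkey on the left, so the relation is in BCNF.

BCNF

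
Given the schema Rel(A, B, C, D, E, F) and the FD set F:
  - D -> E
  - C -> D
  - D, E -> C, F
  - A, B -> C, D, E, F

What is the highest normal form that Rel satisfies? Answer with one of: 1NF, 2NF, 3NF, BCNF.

2NF

Candidate key: {A, B}. Prime attributes: {A, B}.
For D -> E we have {D}⁺ = {C, D, E, F}; {D} is not a superkey, so BCNF fails.
D -> E determines the non-prime attribute {E} from a non-superkey — 3NF is violated.
No proper subset of a key has a non-prime attribute in its closure, so there is no partial dependency; 2NF holds.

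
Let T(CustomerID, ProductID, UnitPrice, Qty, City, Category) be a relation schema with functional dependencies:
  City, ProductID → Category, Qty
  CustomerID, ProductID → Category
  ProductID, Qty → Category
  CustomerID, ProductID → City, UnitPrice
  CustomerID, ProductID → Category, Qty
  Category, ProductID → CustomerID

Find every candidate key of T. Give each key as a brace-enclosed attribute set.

{Category, ProductID}, {City, ProductID}, {CustomerID, ProductID}, {ProductID, Qty}

No FD produces {ProductID}, so it must be in every candidate key.
{Category, ProductID}⁺ = {Category, City, CustomerID, ProductID, Qty, UnitPrice}, which is every attribute, so {Category, ProductID} is a candidate key.
{City, ProductID}⁺ = {Category, City, CustomerID, ProductID, Qty, UnitPrice}, which is every attribute, so {City, ProductID} is a candidate key.
{CustomerID, ProductID}⁺ = {Category, City, CustomerID, ProductID, Qty, UnitPrice}, which is every attribute, so {CustomerID, ProductID} is a candidate key.
{ProductID, Qty}⁺ = {Category, City, CustomerID, ProductID, Qty, UnitPrice}, which is every attribute, so {ProductID, Qty} is a candidate key.
No proper subset of any of these is a key, and no other minimal superkey exists.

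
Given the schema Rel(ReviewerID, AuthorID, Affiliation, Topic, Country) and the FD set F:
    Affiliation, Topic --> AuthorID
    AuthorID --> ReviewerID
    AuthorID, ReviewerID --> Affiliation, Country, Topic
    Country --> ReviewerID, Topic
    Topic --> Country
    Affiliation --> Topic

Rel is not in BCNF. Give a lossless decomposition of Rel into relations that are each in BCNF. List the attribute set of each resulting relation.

Candidate keys of the original relation: {Affiliation}, {AuthorID}.
Within {Affiliation, AuthorID, Country, ReviewerID, Topic}: {Country}⁺ ∩ {Affiliation, AuthorID, Country, ReviewerID, Topic} = {Country, ReviewerID, Topic}, not the whole set, so Country --> ReviewerID, Topic violates BCNF; decompose into {Country, ReviewerID, Topic} and {Affiliation, AuthorID, Country}.
{Country, ReviewerID, Topic} has no BCNF violation.
{Affiliation, AuthorID, Country} has no BCNF violation.

{Affiliation, AuthorID, Country}; {Country, ReviewerID, Topic}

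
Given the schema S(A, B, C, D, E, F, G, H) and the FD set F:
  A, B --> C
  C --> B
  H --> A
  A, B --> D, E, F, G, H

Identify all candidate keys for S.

{A, B}, {A, C}, {B, H}, {C, H}

Closure of {A, B} is {A, B, C, D, E, F, G, H}, the whole schema; {A, B} is a candidate key.
Closure of {A, C} is {A, B, C, D, E, F, G, H}, the whole schema; {A, C} is a candidate key.
Closure of {B, H} is {A, B, C, D, E, F, G, H}, the whole schema; {B, H} is a candidate key.
Closure of {C, H} is {A, B, C, D, E, F, G, H}, the whole schema; {C, H} is a candidate key.
These are minimal and exhaustive — every other superkey contains one of them.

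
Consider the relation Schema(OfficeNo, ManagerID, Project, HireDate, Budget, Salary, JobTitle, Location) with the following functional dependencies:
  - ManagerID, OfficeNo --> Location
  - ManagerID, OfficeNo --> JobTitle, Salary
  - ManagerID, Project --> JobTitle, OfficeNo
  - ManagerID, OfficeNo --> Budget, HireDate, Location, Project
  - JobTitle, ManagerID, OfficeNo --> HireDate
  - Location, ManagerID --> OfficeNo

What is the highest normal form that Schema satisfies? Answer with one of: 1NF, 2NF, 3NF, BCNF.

BCNF

Candidate keys: {Location, ManagerID}, {ManagerID, OfficeNo}, {ManagerID, Project}. Prime attributes: {Location, ManagerID, OfficeNo, Project}.
Every FD has a superkey on the left, so the relation is in BCNF.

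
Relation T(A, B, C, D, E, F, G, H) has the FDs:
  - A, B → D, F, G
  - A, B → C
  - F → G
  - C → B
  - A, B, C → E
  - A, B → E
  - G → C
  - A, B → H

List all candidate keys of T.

No FD produces {A}, so it must be in every candidate key.
Closure of {A, B} is {A, B, C, D, E, F, G, H}, the whole schema; {A, B} is a candidate key.
Closure of {A, C} is {A, B, C, D, E, F, G, H}, the whole schema; {A, C} is a candidate key.
Closure of {A, F} is {A, B, C, D, E, F, G, H}, the whole schema; {A, F} is a candidate key.
Closure of {A, G} is {A, B, C, D, E, F, G, H}, the whole schema; {A, G} is a candidate key.
Any other superkey properly contains one of these, so there are no further candidate keys.

{A, B}, {A, C}, {A, F}, {A, G}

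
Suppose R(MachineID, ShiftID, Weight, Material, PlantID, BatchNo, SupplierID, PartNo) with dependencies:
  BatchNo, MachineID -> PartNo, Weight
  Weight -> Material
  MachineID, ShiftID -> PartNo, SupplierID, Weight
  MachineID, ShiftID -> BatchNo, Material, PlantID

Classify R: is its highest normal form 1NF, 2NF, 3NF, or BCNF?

Candidate key: {MachineID, ShiftID}. Prime attributes: {MachineID, ShiftID}.
BatchNo, MachineID -> PartNo, Weight: {BatchNo, MachineID}⁺ = {BatchNo, MachineID, Material, PartNo, Weight}, which is not all of the attributes, so the left side is not a superkey — BCNF is violated.
BatchNo, MachineID -> PartNo, Weight has non-prime {PartNo, Weight} on the right and a non-superkey on the left, so 3NF fails.
Checking every proper subset of each key, none determines a non-prime attribute — 2NF is satisfied.

2NF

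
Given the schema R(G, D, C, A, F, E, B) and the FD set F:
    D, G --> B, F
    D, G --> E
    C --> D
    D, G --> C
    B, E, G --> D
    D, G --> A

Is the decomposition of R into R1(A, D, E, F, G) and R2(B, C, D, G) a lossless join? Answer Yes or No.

Yes

The shared attributes are {D, G} and {D, G}⁺ = {A, B, C, D, E, F, G}.
R1 is contained in that closure, so R1 ∩ R2 --> R1 holds and the join is lossless.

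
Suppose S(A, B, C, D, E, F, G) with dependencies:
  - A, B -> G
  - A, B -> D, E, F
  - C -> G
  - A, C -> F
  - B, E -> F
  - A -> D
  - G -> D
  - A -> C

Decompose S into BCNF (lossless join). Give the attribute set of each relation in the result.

Candidate key of the original relation: {A, B}.
Within {A, B, C, D, E, F, G}: {C}⁺ ∩ {A, B, C, D, E, F, G} = {C, D, G}, not the whole set, so C -> D, G violates BCNF; decompose into {C, D, G} and {A, B, C, E, F}.
Within {C, D, G}: {G}⁺ ∩ {C, D, G} = {D, G}, not the whole set, so G -> D violates BCNF; decompose into {D, G} and {C, G}.
{D, G}: every determinant is a superkey — BCNF.
{C, G}: every determinant is a superkey — BCNF.
Within {A, B, C, E, F}: {A, C}⁺ ∩ {A, B, C, E, F} = {A, C, F}, not the whole set, so A, C -> F violates BCNF; decompose into {A, C, F} and {A, B, C, E}.
{A, C, F}: every determinant is a superkey — BCNF.
Within {A, B, C, E}: {A}⁺ ∩ {A, B, C, E} = {A, C}, not the whole set, so A -> C violates BCNF; decompose into {A, C} and {A, B, E}.
{A, C}: every determinant is a superkey — BCNF.
{A, B, E}: every determinant is a superkey — BCNF.

{A, B, E}; {A, C, F}; {C, G}; {D, G}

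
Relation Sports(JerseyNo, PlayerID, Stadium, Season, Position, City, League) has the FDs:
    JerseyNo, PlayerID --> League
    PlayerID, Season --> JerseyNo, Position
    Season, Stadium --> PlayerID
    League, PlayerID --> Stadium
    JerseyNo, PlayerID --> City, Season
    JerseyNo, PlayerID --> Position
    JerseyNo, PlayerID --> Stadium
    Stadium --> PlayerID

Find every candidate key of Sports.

{JerseyNo, PlayerID}⁺ = {City, JerseyNo, League, PlayerID, Position, Season, Stadium} — all of the relation — so {JerseyNo, PlayerID} is a candidate key.
{JerseyNo, Stadium}⁺ = {City, JerseyNo, League, PlayerID, Position, Season, Stadium} — all of the relation — so {JerseyNo, Stadium} is a candidate key.
{PlayerID, Season}⁺ = {City, JerseyNo, League, PlayerID, Position, Season, Stadium} — all of the relation — so {PlayerID, Season} is a candidate key.
{Season, Stadium}⁺ = {City, JerseyNo, League, PlayerID, Position, Season, Stadium} — all of the relation — so {Season, Stadium} is a candidate key.
No proper subset of any of these is a key, and no other minimal superkey exists.

{JerseyNo, PlayerID}, {JerseyNo, Stadium}, {PlayerID, Season}, {Season, Stadium}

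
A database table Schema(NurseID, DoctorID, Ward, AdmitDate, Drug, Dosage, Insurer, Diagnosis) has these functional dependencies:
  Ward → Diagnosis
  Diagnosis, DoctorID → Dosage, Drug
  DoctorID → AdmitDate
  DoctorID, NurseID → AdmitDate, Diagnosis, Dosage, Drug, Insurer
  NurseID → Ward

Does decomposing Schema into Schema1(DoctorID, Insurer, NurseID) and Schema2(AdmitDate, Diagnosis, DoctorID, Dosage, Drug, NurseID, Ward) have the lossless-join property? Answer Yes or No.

Yes

The shared attributes are {DoctorID, NurseID} and {DoctorID, NurseID}⁺ = {AdmitDate, Diagnosis, DoctorID, Dosage, Drug, Insurer, NurseID, Ward}.
Schema1 is contained in that closure, so Schema1 ∩ Schema2 → Schema1 holds and the join is lossless.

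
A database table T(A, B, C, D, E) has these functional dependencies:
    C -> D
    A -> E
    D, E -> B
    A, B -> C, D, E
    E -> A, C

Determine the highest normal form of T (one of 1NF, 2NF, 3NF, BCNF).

Candidate keys: {A}, {E}. Prime attributes: {A, E}.
C -> D: {C}⁺ = {C, D}, which is not all of the attributes, so the left side is not a superkey — BCNF is violated.
C -> D determines the non-prime attribute {D} from a non-superkey — 3NF is violated.
With only single-attribute keys there can be no partial dependency, so 2NF holds.

2NF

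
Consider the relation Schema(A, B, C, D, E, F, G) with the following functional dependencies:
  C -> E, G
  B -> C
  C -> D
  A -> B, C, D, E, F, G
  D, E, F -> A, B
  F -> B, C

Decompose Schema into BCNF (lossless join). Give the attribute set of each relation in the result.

Candidate keys of the original relation: {A}, {F}.
Within {A, B, C, D, E, F, G}: {C}⁺ ∩ {A, B, C, D, E, F, G} = {C, D, E, G}, not the whole set, so C -> D, E, G violates BCNF; decompose into {C, D, E, G} and {A, B, C, F}.
{C, D, E, G} is in BCNF.
Within {A, B, C, F}: {B}⁺ ∩ {A, B, C, F} = {B, C}, not the whole set, so B -> C violates BCNF; decompose into {B, C} and {A, B, F}.
{B, C} is in BCNF.
{A, B, F} is in BCNF.

{A, B, F}; {B, C}; {C, D, E, G}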